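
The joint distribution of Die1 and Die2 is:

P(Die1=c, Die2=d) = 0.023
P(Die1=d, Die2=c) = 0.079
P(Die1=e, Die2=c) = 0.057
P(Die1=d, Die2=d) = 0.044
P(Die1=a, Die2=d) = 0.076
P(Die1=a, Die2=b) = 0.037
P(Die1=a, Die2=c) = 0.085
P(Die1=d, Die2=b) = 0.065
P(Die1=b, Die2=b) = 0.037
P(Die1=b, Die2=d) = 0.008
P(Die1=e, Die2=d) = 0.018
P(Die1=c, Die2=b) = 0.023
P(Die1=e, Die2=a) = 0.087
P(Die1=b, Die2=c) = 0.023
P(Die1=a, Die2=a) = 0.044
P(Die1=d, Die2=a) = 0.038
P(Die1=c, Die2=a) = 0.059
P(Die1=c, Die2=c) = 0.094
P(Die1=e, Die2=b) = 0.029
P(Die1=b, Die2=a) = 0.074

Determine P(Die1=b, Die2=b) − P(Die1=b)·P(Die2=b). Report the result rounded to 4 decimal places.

P(Die1=b) = 0.074 + 0.037 + 0.023 + 0.008 = 0.142.
P(Die2=b) = 0.037 + 0.037 + 0.023 + 0.065 + 0.029 = 0.191.
P(Die1=b, Die2=b) − P(Die1=b)P(Die2=b) = 0.037 − 0.142×0.191 = 0.0099.

0.0099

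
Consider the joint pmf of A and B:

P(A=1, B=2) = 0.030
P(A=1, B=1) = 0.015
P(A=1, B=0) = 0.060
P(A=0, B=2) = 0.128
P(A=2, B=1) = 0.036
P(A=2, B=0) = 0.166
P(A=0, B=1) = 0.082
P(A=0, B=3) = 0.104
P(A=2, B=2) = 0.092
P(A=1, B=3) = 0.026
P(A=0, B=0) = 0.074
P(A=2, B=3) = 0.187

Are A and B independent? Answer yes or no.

no

P(A=0) = 0.388 and P(B=0) = 0.300, so their product is 0.11640, but P(A=0, B=0) = 0.074. Since these differ, A and B are not independent.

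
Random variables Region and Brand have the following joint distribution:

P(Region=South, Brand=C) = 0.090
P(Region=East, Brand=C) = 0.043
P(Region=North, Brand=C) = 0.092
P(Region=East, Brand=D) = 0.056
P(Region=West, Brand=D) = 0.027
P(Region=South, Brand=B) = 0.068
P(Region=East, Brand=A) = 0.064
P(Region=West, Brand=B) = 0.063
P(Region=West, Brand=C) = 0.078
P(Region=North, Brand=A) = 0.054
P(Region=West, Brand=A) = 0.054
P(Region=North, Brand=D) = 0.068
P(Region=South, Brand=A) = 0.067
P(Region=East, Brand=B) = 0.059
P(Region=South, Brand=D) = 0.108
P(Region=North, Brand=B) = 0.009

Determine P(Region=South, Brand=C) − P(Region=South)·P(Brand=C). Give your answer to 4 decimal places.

-0.0109

P(Region=South) = 0.067 + 0.068 + 0.090 + 0.108 = 0.333.
P(Brand=C) = 0.092 + 0.090 + 0.043 + 0.078 = 0.303.
P(Region=South, Brand=C) − P(Region=South)P(Brand=C) = 0.090 − 0.333×0.303 = -0.0109.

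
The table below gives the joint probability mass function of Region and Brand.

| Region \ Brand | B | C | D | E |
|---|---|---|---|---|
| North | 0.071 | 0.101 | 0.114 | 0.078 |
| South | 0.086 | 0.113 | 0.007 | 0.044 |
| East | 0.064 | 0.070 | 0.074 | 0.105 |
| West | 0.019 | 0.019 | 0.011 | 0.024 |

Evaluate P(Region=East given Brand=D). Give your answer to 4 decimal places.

0.3592

P(Brand=D) = 0.114 + 0.007 + 0.074 + 0.011 = 0.206.
P(Region=East | Brand=D) = 0.074/0.206 = 0.3592.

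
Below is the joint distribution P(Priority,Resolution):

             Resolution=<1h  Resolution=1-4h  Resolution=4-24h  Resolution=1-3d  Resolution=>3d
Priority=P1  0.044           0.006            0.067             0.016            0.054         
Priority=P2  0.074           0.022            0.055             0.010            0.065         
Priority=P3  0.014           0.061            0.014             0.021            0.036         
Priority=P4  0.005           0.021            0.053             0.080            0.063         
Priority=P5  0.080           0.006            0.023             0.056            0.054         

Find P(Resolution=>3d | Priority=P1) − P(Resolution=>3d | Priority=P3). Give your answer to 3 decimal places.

0.042

P(Priority=P1) = 0.044 + 0.006 + 0.067 + 0.016 + 0.054 = 0.187; P(Resolution=>3d | Priority=P1) = 0.054/0.187 = 0.2888.
P(Priority=P3) = 0.014 + 0.061 + 0.014 + 0.021 + 0.036 = 0.146; P(Resolution=>3d | Priority=P3) = 0.036/0.146 = 0.2466.
Difference = 0.042.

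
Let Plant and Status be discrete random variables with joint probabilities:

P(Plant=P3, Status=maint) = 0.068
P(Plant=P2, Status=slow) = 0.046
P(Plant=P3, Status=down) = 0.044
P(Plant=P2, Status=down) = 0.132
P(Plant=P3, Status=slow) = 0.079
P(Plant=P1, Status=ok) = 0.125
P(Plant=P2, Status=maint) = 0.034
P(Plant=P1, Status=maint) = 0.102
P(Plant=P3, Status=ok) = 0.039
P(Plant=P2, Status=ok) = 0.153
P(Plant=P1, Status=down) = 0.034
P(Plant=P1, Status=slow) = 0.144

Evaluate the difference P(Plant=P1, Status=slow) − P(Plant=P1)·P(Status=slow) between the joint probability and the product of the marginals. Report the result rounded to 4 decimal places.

0.0351

P(Plant=P1) = 0.125 + 0.144 + 0.034 + 0.102 = 0.405.
P(Status=slow) = 0.144 + 0.046 + 0.079 = 0.269.
P(Plant=P1, Status=slow) − P(Plant=P1)P(Status=slow) = 0.144 − 0.405×0.269 = 0.0351.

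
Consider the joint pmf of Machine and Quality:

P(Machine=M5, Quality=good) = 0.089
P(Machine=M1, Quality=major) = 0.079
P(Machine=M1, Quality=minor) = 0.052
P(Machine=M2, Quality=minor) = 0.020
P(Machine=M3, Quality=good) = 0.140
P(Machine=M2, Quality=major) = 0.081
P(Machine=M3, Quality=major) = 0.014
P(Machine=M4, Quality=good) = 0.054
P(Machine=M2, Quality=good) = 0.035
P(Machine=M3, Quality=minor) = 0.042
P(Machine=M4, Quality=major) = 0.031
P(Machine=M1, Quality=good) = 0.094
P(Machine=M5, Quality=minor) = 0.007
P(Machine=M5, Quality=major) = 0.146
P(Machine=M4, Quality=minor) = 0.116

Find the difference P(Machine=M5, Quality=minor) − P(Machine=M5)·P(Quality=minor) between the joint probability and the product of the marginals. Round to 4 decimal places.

-0.0504

P(Machine=M5) = 0.089 + 0.007 + 0.146 = 0.242.
P(Quality=minor) = 0.052 + 0.020 + 0.042 + 0.116 + 0.007 = 0.237.
P(Machine=M5, Quality=minor) − P(Machine=M5)P(Quality=minor) = 0.007 − 0.242×0.237 = -0.0504.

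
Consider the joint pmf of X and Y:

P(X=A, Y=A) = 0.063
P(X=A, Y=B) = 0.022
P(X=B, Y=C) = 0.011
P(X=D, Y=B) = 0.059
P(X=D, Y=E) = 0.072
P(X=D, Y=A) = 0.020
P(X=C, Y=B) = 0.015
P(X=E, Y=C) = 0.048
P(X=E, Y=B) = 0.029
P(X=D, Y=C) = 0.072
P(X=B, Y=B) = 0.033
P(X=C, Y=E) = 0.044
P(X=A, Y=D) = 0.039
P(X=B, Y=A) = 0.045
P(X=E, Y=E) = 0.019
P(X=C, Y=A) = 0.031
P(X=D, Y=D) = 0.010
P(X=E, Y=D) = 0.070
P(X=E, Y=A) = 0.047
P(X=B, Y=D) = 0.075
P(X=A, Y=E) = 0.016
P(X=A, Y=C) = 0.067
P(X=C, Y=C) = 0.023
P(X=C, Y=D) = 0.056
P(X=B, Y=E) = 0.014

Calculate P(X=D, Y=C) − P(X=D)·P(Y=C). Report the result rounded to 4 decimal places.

0.0205

P(X=D) = 0.020 + 0.059 + 0.072 + 0.010 + 0.072 = 0.233.
P(Y=C) = 0.067 + 0.011 + 0.023 + 0.072 + 0.048 = 0.221.
P(X=D, Y=C) − P(X=D)P(Y=C) = 0.072 − 0.233×0.221 = 0.0205.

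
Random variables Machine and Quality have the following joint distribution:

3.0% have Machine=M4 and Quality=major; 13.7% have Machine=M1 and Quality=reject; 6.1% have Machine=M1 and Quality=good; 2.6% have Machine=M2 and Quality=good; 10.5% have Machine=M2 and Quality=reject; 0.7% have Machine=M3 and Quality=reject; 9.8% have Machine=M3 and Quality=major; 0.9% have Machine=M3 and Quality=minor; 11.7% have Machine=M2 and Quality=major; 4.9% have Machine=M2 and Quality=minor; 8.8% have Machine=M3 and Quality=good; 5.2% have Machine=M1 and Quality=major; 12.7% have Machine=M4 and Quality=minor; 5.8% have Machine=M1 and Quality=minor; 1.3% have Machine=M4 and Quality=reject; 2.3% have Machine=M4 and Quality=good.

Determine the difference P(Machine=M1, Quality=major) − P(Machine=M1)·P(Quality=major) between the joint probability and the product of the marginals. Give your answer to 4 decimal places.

P(Machine=M1) = 0.061 + 0.058 + 0.052 + 0.137 = 0.308.
P(Quality=major) = 0.052 + 0.117 + 0.098 + 0.030 = 0.297.
P(Machine=M1, Quality=major) − P(Machine=M1)P(Quality=major) = 0.052 − 0.308×0.297 = -0.0395.

-0.0395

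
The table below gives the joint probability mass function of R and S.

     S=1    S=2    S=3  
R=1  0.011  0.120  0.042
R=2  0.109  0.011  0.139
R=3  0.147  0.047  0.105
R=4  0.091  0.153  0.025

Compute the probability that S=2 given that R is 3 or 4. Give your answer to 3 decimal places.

0.352

P(R=3) = 0.147 + 0.047 + 0.105 = 0.299.
P(R=4) = 0.091 + 0.153 + 0.025 = 0.269.
P(R ∈ {3, 4}) = 0.299 + 0.269 = 0.568; P(S=2, R ∈ {3, 4}) = 0.047 + 0.153 = 0.200.
P(S=2 | R ∈ {3, 4}) = 0.200/0.568 = 0.352.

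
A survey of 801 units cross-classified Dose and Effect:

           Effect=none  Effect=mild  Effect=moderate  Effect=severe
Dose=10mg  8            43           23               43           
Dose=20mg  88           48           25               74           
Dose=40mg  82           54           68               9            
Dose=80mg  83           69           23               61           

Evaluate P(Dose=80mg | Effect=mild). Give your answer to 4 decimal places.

0.3224

Total with Effect=mild: 43 + 48 + 54 + 69 = 214.
P(Dose=80mg | Effect=mild) = 69/214 = 0.3224.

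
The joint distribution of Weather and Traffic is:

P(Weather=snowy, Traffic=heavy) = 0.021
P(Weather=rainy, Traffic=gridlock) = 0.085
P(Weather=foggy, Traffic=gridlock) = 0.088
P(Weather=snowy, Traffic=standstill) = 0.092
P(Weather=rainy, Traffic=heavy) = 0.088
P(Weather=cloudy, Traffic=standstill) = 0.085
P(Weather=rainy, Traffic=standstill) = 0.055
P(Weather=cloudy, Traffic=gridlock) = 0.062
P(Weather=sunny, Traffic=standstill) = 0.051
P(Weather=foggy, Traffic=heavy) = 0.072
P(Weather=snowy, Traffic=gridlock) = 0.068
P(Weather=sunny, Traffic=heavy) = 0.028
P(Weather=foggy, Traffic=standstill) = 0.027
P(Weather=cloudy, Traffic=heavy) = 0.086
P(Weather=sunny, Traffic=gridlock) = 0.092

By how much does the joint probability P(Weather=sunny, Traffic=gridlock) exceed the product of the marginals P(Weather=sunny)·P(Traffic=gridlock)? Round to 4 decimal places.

0.0245

P(Weather=sunny) = 0.028 + 0.092 + 0.051 = 0.171.
P(Traffic=gridlock) = 0.092 + 0.062 + 0.085 + 0.068 + 0.088 = 0.395.
P(Weather=sunny, Traffic=gridlock) − P(Weather=sunny)P(Traffic=gridlock) = 0.092 − 0.171×0.395 = 0.0245.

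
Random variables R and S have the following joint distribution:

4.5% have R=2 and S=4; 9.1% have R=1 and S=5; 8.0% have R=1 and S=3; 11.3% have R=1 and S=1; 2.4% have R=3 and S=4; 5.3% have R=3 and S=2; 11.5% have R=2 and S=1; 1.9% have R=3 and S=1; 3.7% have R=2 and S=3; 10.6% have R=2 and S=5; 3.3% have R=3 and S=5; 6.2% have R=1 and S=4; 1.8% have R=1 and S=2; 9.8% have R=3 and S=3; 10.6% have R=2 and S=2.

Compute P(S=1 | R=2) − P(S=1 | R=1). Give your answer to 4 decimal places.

P(R=2) = 0.115 + 0.106 + 0.037 + 0.045 + 0.106 = 0.409; P(S=1 | R=2) = 0.115/0.409 = 0.28117.
P(R=1) = 0.113 + 0.018 + 0.080 + 0.062 + 0.091 = 0.364; P(S=1 | R=1) = 0.113/0.364 = 0.31044.
Difference = -0.0293.

-0.0293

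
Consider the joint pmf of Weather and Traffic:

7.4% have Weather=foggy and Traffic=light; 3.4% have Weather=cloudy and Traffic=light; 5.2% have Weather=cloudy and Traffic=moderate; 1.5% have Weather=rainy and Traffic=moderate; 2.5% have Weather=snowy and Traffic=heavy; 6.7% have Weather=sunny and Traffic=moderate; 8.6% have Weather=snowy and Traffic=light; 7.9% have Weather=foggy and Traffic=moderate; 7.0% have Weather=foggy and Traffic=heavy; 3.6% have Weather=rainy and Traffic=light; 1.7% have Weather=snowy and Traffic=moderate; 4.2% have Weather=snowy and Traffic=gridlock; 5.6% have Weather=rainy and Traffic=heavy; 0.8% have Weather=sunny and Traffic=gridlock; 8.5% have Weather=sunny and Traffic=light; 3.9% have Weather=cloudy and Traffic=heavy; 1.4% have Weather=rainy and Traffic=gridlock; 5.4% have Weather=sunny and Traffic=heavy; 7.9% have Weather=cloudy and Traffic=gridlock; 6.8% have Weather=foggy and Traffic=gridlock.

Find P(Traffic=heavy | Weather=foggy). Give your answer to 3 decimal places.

0.241

P(Weather=foggy) = 0.074 + 0.079 + 0.070 + 0.068 = 0.291.
P(Traffic=heavy | Weather=foggy) = 0.070/0.291 = 0.241.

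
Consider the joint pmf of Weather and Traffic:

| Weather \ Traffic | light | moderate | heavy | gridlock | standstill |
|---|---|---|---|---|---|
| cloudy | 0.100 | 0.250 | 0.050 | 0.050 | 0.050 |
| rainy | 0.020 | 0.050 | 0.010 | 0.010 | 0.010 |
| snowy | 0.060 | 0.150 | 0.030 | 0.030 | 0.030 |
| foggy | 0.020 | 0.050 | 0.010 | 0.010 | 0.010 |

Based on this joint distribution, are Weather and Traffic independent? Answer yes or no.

Every cell satisfies P(Weather,Traffic) = P(Weather)·P(Traffic). For instance P(Weather=foggy) = 0.100, P(Traffic=standstill) = 0.100, and 0.100×0.100 = 0.010 matches the joint entry. So Weather and Traffic are independent.

yes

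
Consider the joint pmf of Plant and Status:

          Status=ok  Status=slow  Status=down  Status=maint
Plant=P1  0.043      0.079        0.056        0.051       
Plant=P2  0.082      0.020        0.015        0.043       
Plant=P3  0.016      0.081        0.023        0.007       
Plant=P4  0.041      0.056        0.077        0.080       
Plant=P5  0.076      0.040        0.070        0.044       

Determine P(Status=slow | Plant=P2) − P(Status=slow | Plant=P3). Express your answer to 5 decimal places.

P(Plant=P2) = 0.082 + 0.020 + 0.015 + 0.043 = 0.160; P(Status=slow | Plant=P2) = 0.020/0.160 = 0.125000.
P(Plant=P3) = 0.016 + 0.081 + 0.023 + 0.007 = 0.127; P(Status=slow | Plant=P3) = 0.081/0.127 = 0.637795.
Difference = -0.51280.

-0.51280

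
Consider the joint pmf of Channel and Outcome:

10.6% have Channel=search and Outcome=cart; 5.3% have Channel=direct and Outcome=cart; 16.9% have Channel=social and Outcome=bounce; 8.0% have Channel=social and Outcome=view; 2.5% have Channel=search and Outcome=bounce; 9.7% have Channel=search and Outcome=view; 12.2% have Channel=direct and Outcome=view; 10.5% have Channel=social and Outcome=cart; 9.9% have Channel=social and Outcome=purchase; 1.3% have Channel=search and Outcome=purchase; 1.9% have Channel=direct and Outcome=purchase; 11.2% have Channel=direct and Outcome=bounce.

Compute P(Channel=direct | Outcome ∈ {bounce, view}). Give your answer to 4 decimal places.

P(Outcome=bounce) = 0.025 + 0.169 + 0.112 = 0.306.
P(Outcome=view) = 0.097 + 0.080 + 0.122 = 0.299.
P(Outcome ∈ {bounce, view}) = 0.306 + 0.299 = 0.605; P(Channel=direct, Outcome ∈ {bounce, view}) = 0.112 + 0.122 = 0.234.
P(Channel=direct | Outcome ∈ {bounce, view}) = 0.234/0.605 = 0.3868.

0.3868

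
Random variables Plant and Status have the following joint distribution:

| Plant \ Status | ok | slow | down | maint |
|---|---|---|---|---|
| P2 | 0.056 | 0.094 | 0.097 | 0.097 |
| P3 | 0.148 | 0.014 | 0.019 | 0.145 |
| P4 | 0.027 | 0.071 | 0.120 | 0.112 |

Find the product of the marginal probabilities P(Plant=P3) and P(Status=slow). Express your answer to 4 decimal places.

0.0584

P(Plant=P3) = 0.148 + 0.014 + 0.019 + 0.145 = 0.326.
P(Status=slow) = 0.094 + 0.014 + 0.071 = 0.179.
Product: 0.326 × 0.179 = 0.0584.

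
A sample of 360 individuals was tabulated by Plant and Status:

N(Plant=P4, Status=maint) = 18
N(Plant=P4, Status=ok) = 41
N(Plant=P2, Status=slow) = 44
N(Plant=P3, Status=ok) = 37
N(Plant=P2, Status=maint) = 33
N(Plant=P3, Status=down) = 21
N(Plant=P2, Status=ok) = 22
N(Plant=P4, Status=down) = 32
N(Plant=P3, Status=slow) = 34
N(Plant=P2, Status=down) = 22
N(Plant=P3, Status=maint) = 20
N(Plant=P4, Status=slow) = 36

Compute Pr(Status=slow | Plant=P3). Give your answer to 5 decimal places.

0.30357

Total with Plant=P3: 37 + 34 + 21 + 20 = 112.
P(Status=slow | Plant=P3) = 34/112 = 0.30357.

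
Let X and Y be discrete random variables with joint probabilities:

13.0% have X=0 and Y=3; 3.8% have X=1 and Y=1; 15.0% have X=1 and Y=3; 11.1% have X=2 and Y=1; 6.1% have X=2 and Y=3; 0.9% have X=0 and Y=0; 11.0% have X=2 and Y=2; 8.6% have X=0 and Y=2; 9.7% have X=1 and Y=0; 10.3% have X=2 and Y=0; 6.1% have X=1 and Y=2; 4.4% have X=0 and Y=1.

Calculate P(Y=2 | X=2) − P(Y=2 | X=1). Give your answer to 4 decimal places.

P(X=2) = 0.103 + 0.111 + 0.110 + 0.061 = 0.385; P(Y=2 | X=2) = 0.110/0.385 = 0.28571.
P(X=1) = 0.097 + 0.038 + 0.061 + 0.150 = 0.346; P(Y=2 | X=1) = 0.061/0.346 = 0.17630.
Difference = 0.1094.

0.1094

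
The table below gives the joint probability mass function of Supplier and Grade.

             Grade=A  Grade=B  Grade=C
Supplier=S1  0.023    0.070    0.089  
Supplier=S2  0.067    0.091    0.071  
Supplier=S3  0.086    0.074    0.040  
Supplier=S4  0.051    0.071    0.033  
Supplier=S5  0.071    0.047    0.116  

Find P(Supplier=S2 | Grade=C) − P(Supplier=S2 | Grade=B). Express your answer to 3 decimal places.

-0.054

P(Grade=C) = 0.089 + 0.071 + 0.040 + 0.033 + 0.116 = 0.349; P(Supplier=S2 | Grade=C) = 0.071/0.349 = 0.2034.
P(Grade=B) = 0.070 + 0.091 + 0.074 + 0.071 + 0.047 = 0.353; P(Supplier=S2 | Grade=B) = 0.091/0.353 = 0.2578.
Difference = -0.054.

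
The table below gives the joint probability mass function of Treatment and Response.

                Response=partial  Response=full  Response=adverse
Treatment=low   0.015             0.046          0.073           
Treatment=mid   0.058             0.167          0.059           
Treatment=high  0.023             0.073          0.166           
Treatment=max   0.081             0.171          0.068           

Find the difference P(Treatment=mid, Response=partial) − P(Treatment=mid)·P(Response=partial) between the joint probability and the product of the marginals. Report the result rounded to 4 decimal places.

P(Treatment=mid) = 0.058 + 0.167 + 0.059 = 0.284.
P(Response=partial) = 0.015 + 0.058 + 0.023 + 0.081 = 0.177.
P(Treatment=mid, Response=partial) − P(Treatment=mid)P(Response=partial) = 0.058 − 0.284×0.177 = 0.0077.

0.0077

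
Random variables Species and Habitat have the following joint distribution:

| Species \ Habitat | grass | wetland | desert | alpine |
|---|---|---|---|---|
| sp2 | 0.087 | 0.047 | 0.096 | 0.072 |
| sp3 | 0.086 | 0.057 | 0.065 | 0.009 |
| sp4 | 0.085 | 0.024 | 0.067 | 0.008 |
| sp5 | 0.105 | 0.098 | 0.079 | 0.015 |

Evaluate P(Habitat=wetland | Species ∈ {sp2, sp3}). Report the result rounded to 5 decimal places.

P(Species=sp2) = 0.087 + 0.047 + 0.096 + 0.072 = 0.302.
P(Species=sp3) = 0.086 + 0.057 + 0.065 + 0.009 = 0.217.
P(Species ∈ {sp2, sp3}) = 0.302 + 0.217 = 0.519; P(Habitat=wetland, Species ∈ {sp2, sp3}) = 0.047 + 0.057 = 0.104.
P(Habitat=wetland | Species ∈ {sp2, sp3}) = 0.104/0.519 = 0.20039.

0.20039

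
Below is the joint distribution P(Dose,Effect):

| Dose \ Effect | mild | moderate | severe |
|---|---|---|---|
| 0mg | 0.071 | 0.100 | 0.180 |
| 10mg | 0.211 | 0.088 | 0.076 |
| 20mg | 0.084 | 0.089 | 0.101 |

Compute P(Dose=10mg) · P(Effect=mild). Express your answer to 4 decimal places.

0.1373

P(Dose=10mg) = 0.211 + 0.088 + 0.076 = 0.375.
P(Effect=mild) = 0.071 + 0.211 + 0.084 = 0.366.
Product: 0.375 × 0.366 = 0.1373.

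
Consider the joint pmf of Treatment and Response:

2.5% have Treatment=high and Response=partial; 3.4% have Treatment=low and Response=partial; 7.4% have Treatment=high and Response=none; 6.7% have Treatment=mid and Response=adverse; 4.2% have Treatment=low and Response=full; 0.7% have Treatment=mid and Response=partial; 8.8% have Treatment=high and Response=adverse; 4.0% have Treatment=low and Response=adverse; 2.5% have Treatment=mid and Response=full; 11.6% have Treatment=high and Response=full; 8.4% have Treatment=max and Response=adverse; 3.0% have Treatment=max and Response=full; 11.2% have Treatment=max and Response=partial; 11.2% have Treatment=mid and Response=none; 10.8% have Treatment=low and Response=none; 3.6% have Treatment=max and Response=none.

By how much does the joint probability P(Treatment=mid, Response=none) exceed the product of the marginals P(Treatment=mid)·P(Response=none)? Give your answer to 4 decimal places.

P(Treatment=mid) = 0.112 + 0.007 + 0.025 + 0.067 = 0.211.
P(Response=none) = 0.108 + 0.112 + 0.074 + 0.036 = 0.330.
P(Treatment=mid, Response=none) − P(Treatment=mid)P(Response=none) = 0.112 − 0.211×0.330 = 0.0424.

0.0424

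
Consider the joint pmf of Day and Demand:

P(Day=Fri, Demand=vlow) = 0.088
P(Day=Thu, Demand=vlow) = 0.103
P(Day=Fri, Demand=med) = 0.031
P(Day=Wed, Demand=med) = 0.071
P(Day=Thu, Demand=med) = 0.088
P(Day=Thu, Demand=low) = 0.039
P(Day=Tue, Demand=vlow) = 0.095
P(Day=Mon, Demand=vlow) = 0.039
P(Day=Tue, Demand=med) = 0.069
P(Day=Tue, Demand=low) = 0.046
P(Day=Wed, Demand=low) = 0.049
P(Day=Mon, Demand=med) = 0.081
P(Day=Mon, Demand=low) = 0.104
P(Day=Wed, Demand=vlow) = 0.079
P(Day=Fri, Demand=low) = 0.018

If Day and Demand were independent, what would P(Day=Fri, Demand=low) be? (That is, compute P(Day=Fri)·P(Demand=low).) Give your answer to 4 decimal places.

P(Day=Fri) = 0.088 + 0.018 + 0.031 = 0.137.
P(Demand=low) = 0.104 + 0.046 + 0.049 + 0.039 + 0.018 = 0.256.
Product: 0.137 × 0.256 = 0.0351.

0.0351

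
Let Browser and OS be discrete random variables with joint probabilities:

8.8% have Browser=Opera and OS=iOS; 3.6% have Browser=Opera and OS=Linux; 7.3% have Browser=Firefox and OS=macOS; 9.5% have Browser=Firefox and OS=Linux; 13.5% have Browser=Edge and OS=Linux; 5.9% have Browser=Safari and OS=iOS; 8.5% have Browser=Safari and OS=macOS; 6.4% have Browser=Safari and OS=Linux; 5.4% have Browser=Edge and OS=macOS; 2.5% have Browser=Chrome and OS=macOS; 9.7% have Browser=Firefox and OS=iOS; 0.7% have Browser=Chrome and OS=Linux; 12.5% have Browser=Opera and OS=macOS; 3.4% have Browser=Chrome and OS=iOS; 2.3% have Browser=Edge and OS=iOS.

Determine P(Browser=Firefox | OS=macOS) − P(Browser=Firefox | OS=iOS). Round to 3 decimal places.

P(OS=macOS) = 0.025 + 0.073 + 0.085 + 0.054 + 0.125 = 0.362; P(Browser=Firefox | OS=macOS) = 0.073/0.362 = 0.2017.
P(OS=iOS) = 0.034 + 0.097 + 0.059 + 0.023 + 0.088 = 0.301; P(Browser=Firefox | OS=iOS) = 0.097/0.301 = 0.3223.
Difference = -0.121.

-0.121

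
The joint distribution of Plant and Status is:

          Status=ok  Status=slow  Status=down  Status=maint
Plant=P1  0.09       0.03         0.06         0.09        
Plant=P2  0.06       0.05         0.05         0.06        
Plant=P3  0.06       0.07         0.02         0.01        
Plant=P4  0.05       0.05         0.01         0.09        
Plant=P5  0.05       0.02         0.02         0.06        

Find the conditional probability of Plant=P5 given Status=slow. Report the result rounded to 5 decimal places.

0.09091

P(Status=slow) = 0.03 + 0.05 + 0.07 + 0.05 + 0.02 = 0.22.
P(Plant=P5 | Status=slow) = 0.02/0.22 = 0.09091.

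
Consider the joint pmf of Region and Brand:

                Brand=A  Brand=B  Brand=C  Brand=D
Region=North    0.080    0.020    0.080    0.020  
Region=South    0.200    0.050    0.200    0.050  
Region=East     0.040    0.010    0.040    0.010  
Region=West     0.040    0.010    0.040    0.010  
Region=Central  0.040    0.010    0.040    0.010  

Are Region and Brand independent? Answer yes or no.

yes

Every cell satisfies P(Region,Brand) = P(Region)·P(Brand). For instance P(Region=East) = 0.100, P(Brand=B) = 0.100, and 0.100×0.100 = 0.010 matches the joint entry. So Region and Brand are independent.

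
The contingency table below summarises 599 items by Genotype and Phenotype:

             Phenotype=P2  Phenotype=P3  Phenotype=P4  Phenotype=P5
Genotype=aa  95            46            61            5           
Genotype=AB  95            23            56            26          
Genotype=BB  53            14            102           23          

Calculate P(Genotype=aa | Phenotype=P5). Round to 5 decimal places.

0.09259

Total with Phenotype=P5: 5 + 26 + 23 = 54.
P(Genotype=aa | Phenotype=P5) = 5/54 = 0.09259.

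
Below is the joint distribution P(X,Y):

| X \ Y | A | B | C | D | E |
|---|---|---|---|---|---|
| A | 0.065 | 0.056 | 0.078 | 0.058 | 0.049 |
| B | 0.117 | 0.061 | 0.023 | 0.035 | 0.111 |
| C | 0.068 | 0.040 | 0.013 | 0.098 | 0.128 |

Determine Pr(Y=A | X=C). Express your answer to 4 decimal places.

P(X=C) = 0.068 + 0.040 + 0.013 + 0.098 + 0.128 = 0.347.
P(Y=A | X=C) = 0.068/0.347 = 0.1960.

0.1960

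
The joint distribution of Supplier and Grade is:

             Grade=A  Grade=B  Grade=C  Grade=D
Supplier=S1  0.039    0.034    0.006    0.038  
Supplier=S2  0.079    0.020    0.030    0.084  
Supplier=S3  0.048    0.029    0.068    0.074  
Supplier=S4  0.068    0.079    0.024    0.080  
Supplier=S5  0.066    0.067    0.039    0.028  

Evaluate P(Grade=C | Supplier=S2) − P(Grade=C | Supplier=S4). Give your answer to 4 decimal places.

0.0452

P(Supplier=S2) = 0.079 + 0.020 + 0.030 + 0.084 = 0.213; P(Grade=C | Supplier=S2) = 0.030/0.213 = 0.14085.
P(Supplier=S4) = 0.068 + 0.079 + 0.024 + 0.080 = 0.251; P(Grade=C | Supplier=S4) = 0.024/0.251 = 0.09562.
Difference = 0.0452.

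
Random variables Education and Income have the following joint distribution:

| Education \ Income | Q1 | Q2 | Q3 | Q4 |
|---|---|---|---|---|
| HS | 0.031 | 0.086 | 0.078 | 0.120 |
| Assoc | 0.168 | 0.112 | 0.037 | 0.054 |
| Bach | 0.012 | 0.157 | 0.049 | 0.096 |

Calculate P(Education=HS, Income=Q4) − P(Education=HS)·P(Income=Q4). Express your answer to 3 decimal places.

0.035

P(Education=HS) = 0.031 + 0.086 + 0.078 + 0.120 = 0.315.
P(Income=Q4) = 0.120 + 0.054 + 0.096 = 0.270.
P(Education=HS, Income=Q4) − P(Education=HS)P(Income=Q4) = 0.120 − 0.315×0.270 = 0.035.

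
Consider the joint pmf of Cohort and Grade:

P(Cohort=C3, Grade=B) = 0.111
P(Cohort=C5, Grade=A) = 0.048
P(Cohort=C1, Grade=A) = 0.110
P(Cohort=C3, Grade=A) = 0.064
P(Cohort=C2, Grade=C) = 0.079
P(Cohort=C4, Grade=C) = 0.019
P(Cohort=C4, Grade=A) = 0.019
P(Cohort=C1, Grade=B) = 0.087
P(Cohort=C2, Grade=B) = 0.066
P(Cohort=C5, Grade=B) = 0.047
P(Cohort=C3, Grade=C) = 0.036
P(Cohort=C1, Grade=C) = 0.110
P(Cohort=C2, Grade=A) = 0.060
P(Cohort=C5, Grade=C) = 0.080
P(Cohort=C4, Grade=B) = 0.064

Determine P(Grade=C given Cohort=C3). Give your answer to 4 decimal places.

P(Cohort=C3) = 0.064 + 0.111 + 0.036 = 0.211.
P(Grade=C | Cohort=C3) = 0.036/0.211 = 0.1706.

0.1706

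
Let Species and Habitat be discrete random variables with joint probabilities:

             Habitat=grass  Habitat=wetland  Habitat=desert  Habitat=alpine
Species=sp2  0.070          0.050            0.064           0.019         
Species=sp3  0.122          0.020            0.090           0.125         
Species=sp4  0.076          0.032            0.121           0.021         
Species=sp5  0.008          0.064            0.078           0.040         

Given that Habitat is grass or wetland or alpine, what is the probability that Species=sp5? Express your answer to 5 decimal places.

0.17311

P(Habitat=grass) = 0.070 + 0.122 + 0.076 + 0.008 = 0.276.
P(Habitat=wetland) = 0.050 + 0.020 + 0.032 + 0.064 = 0.166.
P(Habitat=alpine) = 0.019 + 0.125 + 0.021 + 0.040 = 0.205.
P(Habitat ∈ {grass, wetland, alpine}) = 0.276 + 0.166 + 0.205 = 0.647; P(Species=sp5, Habitat ∈ {grass, wetland, alpine}) = 0.008 + 0.064 + 0.040 = 0.112.
P(Species=sp5 | Habitat ∈ {grass, wetland, alpine}) = 0.112/0.647 = 0.17311.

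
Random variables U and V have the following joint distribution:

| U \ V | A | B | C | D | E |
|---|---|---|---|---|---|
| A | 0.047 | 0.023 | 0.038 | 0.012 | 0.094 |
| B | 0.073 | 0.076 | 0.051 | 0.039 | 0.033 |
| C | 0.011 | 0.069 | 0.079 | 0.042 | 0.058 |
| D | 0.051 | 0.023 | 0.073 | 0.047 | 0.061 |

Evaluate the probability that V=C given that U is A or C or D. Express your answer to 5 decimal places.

P(U=A) = 0.047 + 0.023 + 0.038 + 0.012 + 0.094 = 0.214.
P(U=C) = 0.011 + 0.069 + 0.079 + 0.042 + 0.058 = 0.259.
P(U=D) = 0.051 + 0.023 + 0.073 + 0.047 + 0.061 = 0.255.
P(U ∈ {A, C, D}) = 0.214 + 0.259 + 0.255 = 0.728; P(V=C, U ∈ {A, C, D}) = 0.038 + 0.079 + 0.073 = 0.190.
P(V=C | U ∈ {A, C, D}) = 0.190/0.728 = 0.26099.

0.26099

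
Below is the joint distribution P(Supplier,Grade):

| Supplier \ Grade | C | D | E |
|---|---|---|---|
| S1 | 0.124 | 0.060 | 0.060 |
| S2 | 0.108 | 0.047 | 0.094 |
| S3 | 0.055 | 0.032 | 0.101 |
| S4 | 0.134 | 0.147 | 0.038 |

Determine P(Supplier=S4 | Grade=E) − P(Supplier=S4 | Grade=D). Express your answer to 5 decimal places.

-0.38429

P(Grade=E) = 0.060 + 0.094 + 0.101 + 0.038 = 0.293; P(Supplier=S4 | Grade=E) = 0.038/0.293 = 0.129693.
P(Grade=D) = 0.060 + 0.047 + 0.032 + 0.147 = 0.286; P(Supplier=S4 | Grade=D) = 0.147/0.286 = 0.513986.
Difference = -0.38429.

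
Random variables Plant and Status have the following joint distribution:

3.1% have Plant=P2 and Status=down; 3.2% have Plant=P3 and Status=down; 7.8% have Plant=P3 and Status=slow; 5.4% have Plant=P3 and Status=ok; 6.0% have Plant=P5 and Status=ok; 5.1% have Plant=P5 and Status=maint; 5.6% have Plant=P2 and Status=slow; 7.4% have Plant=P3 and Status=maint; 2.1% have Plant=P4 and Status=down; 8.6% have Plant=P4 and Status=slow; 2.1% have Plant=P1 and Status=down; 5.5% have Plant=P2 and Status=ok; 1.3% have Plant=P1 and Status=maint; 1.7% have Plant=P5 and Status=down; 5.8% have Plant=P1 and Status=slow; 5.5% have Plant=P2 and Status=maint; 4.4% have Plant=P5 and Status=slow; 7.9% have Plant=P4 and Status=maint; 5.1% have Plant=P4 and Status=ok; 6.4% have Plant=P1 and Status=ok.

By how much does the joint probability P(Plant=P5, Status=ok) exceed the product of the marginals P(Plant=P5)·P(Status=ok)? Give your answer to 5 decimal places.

P(Plant=P5) = 0.060 + 0.044 + 0.017 + 0.051 = 0.172.
P(Status=ok) = 0.064 + 0.055 + 0.054 + 0.051 + 0.060 = 0.284.
P(Plant=P5, Status=ok) − P(Plant=P5)P(Status=ok) = 0.060 − 0.172×0.284 = 0.01115.

0.01115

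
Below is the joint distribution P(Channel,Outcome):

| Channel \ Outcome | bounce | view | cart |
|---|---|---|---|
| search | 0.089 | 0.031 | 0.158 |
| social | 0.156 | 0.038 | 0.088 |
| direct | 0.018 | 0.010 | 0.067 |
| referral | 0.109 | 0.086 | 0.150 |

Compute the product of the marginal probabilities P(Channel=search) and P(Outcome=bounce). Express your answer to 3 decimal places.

P(Channel=search) = 0.089 + 0.031 + 0.158 = 0.278.
P(Outcome=bounce) = 0.089 + 0.156 + 0.018 + 0.109 = 0.372.
Product: 0.278 × 0.372 = 0.103.

0.103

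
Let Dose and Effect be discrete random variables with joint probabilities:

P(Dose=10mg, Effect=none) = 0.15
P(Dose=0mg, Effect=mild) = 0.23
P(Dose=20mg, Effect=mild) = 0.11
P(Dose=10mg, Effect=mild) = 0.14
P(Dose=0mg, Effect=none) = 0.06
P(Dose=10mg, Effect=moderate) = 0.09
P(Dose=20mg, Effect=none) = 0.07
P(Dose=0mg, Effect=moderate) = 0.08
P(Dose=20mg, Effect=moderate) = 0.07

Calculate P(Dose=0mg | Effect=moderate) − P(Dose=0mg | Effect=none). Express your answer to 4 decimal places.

P(Effect=moderate) = 0.08 + 0.09 + 0.07 = 0.24; P(Dose=0mg | Effect=moderate) = 0.08/0.24 = 0.33333.
P(Effect=none) = 0.06 + 0.15 + 0.07 = 0.28; P(Dose=0mg | Effect=none) = 0.06/0.28 = 0.21429.
Difference = 0.1190.

0.1190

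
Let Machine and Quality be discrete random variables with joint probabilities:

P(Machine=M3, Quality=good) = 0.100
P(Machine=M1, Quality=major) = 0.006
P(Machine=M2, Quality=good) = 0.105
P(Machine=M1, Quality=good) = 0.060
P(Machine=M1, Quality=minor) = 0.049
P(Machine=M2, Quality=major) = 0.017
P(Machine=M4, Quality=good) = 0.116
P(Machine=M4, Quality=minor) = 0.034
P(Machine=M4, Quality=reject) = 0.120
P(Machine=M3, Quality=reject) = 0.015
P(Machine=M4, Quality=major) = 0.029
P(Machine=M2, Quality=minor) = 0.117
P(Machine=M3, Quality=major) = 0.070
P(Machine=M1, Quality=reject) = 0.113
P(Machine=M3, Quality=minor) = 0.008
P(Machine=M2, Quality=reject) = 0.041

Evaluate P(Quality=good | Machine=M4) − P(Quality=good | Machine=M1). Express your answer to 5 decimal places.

0.12480

P(Machine=M4) = 0.116 + 0.034 + 0.029 + 0.120 = 0.299; P(Quality=good | Machine=M4) = 0.116/0.299 = 0.387960.
P(Machine=M1) = 0.060 + 0.049 + 0.006 + 0.113 = 0.228; P(Quality=good | Machine=M1) = 0.060/0.228 = 0.263158.
Difference = 0.12480.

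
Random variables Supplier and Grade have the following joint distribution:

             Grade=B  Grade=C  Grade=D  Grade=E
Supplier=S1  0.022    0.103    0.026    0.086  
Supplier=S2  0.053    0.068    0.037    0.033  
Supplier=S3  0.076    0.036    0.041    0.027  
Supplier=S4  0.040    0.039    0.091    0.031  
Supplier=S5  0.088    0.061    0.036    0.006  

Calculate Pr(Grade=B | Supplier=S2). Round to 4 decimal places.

0.2775

P(Supplier=S2) = 0.053 + 0.068 + 0.037 + 0.033 = 0.191.
P(Grade=B | Supplier=S2) = 0.053/0.191 = 0.2775.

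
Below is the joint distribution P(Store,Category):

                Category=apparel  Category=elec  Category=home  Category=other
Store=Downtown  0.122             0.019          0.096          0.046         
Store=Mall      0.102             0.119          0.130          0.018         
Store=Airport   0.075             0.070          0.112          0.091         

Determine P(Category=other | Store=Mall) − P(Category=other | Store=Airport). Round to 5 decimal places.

P(Store=Mall) = 0.102 + 0.119 + 0.130 + 0.018 = 0.369; P(Category=other | Store=Mall) = 0.018/0.369 = 0.048780.
P(Store=Airport) = 0.075 + 0.070 + 0.112 + 0.091 = 0.348; P(Category=other | Store=Airport) = 0.091/0.348 = 0.261494.
Difference = -0.21271.

-0.21271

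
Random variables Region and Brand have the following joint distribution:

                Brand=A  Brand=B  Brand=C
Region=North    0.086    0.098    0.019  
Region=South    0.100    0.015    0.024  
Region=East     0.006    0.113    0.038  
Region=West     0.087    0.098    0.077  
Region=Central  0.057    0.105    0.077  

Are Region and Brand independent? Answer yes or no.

no

P(Region=South) = 0.139 and P(Brand=A) = 0.336, so their product is 0.04670, but P(Region=South, Brand=A) = 0.100. Since these differ, Region and Brand are not independent.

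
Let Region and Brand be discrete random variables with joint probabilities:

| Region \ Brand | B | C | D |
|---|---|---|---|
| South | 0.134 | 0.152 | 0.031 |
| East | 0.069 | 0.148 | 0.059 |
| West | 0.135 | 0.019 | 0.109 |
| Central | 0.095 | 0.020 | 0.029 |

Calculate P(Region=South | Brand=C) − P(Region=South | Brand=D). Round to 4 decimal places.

0.3124

P(Brand=C) = 0.152 + 0.148 + 0.019 + 0.020 = 0.339; P(Region=South | Brand=C) = 0.152/0.339 = 0.44838.
P(Brand=D) = 0.031 + 0.059 + 0.109 + 0.029 = 0.228; P(Region=South | Brand=D) = 0.031/0.228 = 0.13596.
Difference = 0.3124.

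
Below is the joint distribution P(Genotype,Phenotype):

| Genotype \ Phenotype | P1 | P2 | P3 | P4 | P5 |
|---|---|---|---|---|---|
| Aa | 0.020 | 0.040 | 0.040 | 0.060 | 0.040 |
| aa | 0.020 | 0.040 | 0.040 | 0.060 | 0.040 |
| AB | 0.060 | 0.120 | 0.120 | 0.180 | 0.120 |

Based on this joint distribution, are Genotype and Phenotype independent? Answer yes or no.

Every cell satisfies P(Genotype,Phenotype) = P(Genotype)·P(Phenotype). For instance P(Genotype=Aa) = 0.200, P(Phenotype=P4) = 0.300, and 0.200×0.300 = 0.060 matches the joint entry. So Genotype and Phenotype are independent.

yes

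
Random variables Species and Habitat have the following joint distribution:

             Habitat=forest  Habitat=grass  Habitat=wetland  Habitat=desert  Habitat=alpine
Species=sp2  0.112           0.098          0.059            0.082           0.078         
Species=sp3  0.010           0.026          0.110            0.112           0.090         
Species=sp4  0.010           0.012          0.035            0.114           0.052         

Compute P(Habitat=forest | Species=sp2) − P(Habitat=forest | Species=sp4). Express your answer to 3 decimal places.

P(Species=sp2) = 0.112 + 0.098 + 0.059 + 0.082 + 0.078 = 0.429; P(Habitat=forest | Species=sp2) = 0.112/0.429 = 0.2611.
P(Species=sp4) = 0.010 + 0.012 + 0.035 + 0.114 + 0.052 = 0.223; P(Habitat=forest | Species=sp4) = 0.010/0.223 = 0.0448.
Difference = 0.216.

0.216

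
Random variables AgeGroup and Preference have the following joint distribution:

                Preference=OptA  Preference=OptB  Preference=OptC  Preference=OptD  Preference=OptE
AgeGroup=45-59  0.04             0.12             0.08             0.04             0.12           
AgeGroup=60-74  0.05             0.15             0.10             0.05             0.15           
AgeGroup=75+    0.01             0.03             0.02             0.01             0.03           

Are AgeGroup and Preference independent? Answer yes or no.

yes

Every cell satisfies P(AgeGroup,Preference) = P(AgeGroup)·P(Preference). For instance P(AgeGroup=60-74) = 0.50, P(Preference=OptC) = 0.20, and 0.50×0.20 = 0.10 matches the joint entry. So AgeGroup and Preference are independent.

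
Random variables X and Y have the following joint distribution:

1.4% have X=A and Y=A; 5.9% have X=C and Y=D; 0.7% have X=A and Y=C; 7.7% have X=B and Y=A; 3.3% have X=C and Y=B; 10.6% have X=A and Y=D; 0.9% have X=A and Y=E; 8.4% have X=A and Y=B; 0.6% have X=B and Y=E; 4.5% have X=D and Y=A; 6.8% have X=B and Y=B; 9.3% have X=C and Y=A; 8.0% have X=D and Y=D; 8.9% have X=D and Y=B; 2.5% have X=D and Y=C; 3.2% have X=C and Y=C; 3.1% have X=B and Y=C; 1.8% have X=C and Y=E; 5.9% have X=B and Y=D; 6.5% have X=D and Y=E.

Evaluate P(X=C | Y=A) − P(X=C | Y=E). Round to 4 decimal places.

P(Y=A) = 0.014 + 0.077 + 0.093 + 0.045 = 0.229; P(X=C | Y=A) = 0.093/0.229 = 0.40611.
P(Y=E) = 0.009 + 0.006 + 0.018 + 0.065 = 0.098; P(X=C | Y=E) = 0.018/0.098 = 0.18367.
Difference = 0.2224.

0.2224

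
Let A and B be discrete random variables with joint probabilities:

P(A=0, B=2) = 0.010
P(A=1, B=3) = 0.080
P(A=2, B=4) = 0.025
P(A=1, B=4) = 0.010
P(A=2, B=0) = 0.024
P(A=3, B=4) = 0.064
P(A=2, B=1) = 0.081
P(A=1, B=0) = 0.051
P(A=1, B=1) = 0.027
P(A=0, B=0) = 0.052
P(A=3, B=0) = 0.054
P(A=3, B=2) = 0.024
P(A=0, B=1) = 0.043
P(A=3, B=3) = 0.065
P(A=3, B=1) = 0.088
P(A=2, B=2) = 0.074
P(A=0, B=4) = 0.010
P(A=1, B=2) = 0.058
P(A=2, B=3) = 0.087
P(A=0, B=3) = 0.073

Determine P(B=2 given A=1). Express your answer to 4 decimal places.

0.2566

P(A=1) = 0.051 + 0.027 + 0.058 + 0.080 + 0.010 = 0.226.
P(B=2 | A=1) = 0.058/0.226 = 0.2566.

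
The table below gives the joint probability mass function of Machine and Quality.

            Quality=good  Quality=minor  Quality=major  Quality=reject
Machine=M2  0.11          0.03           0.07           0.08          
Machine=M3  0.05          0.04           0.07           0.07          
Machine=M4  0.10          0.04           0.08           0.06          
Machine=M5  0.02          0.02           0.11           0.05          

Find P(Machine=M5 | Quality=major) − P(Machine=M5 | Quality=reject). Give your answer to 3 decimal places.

0.141

P(Quality=major) = 0.07 + 0.07 + 0.08 + 0.11 = 0.33; P(Machine=M5 | Quality=major) = 0.11/0.33 = 0.3333.
P(Quality=reject) = 0.08 + 0.07 + 0.06 + 0.05 = 0.26; P(Machine=M5 | Quality=reject) = 0.05/0.26 = 0.1923.
Difference = 0.141.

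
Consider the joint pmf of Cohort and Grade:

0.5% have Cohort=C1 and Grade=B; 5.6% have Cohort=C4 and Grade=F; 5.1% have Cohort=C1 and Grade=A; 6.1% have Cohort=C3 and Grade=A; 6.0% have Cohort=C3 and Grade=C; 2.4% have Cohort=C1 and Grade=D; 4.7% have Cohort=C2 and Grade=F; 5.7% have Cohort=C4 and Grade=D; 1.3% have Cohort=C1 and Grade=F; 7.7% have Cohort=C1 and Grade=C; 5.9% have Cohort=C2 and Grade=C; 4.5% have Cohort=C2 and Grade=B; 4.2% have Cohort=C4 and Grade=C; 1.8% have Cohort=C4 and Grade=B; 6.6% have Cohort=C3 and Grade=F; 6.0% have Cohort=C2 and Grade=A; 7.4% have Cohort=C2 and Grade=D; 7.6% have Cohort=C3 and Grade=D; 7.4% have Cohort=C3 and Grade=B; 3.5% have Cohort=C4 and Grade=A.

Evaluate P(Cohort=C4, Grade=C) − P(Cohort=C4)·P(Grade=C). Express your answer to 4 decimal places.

P(Cohort=C4) = 0.035 + 0.018 + 0.042 + 0.057 + 0.056 = 0.208.
P(Grade=C) = 0.077 + 0.059 + 0.060 + 0.042 = 0.238.
P(Cohort=C4, Grade=C) − P(Cohort=C4)P(Grade=C) = 0.042 − 0.208×0.238 = -0.0075.

-0.0075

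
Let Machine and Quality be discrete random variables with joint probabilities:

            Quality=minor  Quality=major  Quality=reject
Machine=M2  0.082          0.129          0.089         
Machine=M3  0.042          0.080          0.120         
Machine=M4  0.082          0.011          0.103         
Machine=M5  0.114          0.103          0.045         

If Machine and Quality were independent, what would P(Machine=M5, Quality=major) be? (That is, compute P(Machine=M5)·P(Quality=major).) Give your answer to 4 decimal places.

0.0846

P(Machine=M5) = 0.114 + 0.103 + 0.045 = 0.262.
P(Quality=major) = 0.129 + 0.080 + 0.011 + 0.103 = 0.323.
Product: 0.262 × 0.323 = 0.0846.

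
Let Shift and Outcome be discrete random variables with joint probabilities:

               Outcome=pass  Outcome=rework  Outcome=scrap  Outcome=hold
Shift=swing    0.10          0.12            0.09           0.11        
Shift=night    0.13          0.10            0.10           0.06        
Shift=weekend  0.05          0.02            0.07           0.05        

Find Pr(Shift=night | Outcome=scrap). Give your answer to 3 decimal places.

P(Outcome=scrap) = 0.09 + 0.10 + 0.07 = 0.26.
P(Shift=night | Outcome=scrap) = 0.10/0.26 = 0.385.

0.385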